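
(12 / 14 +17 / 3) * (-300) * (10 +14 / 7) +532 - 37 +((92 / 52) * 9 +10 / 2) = -2090251 / 91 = -22969.79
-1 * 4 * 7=-28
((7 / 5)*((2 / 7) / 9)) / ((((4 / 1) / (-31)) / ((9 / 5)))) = -31 / 50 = -0.62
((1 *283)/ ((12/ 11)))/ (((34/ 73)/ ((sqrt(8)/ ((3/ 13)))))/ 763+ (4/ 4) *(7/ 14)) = 1632152074850297/ 3145811870202-38319408127 *sqrt(2)/ 1048603956734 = 518.78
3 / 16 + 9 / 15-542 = -43297 / 80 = -541.21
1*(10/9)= 10/9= 1.11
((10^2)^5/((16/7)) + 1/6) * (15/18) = 131250000005/36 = 3645833333.47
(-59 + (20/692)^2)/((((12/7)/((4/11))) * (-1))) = 12.51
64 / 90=32 / 45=0.71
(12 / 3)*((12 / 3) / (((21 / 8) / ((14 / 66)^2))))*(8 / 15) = 7168 / 49005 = 0.15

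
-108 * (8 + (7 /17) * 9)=-21492 /17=-1264.24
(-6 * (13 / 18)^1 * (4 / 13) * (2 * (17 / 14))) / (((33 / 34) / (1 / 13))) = -2312 / 9009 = -0.26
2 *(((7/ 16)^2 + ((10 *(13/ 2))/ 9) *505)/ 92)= 8403641/ 105984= 79.29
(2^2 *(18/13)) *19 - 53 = 679/13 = 52.23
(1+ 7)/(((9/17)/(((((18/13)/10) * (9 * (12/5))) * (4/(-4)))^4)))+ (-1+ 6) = 13544214948149/11156640625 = 1214.00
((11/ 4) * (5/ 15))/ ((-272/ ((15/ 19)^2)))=-825/ 392768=-0.00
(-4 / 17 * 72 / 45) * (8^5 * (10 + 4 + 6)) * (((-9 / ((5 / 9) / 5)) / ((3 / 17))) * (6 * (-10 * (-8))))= 54358179840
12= 12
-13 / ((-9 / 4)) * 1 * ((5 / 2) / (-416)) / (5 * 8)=-1 / 1152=-0.00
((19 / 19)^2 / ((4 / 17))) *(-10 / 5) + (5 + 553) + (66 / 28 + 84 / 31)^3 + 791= 120214675211 / 81746504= 1470.58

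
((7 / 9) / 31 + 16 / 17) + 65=312878 / 4743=65.97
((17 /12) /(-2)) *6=-17 /4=-4.25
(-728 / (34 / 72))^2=2376675.65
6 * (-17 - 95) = -672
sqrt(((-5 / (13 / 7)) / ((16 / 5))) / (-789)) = 5*sqrt(71799) / 41028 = 0.03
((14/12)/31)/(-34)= -7/6324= -0.00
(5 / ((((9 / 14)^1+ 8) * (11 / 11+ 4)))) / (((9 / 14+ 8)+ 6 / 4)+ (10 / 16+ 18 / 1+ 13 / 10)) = 3920 / 1018699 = 0.00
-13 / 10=-1.30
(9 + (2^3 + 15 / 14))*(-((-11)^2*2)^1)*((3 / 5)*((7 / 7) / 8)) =-328.00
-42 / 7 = -6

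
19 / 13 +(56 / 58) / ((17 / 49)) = 27203 / 6409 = 4.24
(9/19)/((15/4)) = 12/95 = 0.13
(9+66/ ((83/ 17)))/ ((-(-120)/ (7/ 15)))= 0.09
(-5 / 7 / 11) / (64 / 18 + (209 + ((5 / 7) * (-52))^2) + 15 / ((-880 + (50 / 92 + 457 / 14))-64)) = -4199265 / 102961006802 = -0.00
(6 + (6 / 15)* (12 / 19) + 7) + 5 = 1734 / 95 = 18.25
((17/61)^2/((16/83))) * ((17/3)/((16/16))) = 407779/178608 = 2.28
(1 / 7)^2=1 / 49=0.02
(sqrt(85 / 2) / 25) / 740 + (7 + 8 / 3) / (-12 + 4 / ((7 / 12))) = -1.88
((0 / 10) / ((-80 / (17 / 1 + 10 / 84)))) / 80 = 0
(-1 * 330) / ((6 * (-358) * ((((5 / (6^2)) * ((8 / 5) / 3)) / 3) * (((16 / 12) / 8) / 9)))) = 120285 / 358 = 335.99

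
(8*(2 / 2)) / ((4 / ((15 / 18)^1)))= 5 / 3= 1.67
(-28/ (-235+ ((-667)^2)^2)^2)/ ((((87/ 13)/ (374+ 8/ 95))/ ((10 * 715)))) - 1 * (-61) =329175961540407790300232759/ 5396327238367340849864799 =61.00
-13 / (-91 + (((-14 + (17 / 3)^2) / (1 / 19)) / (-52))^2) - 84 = -865693788 / 10339775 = -83.72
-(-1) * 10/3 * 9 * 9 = 270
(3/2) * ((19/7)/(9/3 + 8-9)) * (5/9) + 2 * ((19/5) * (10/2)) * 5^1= 16055/84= 191.13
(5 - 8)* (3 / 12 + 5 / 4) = -9 / 2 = -4.50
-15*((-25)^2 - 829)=3060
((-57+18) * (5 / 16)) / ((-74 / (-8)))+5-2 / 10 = 2577 / 740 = 3.48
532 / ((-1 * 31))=-17.16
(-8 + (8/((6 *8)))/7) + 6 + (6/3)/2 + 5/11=-241/462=-0.52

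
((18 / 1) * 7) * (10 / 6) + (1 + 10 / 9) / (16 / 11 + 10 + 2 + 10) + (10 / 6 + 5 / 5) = 494021 / 2322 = 212.76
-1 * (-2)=2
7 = 7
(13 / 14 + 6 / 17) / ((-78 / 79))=-24095 / 18564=-1.30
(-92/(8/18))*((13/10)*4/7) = -5382/35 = -153.77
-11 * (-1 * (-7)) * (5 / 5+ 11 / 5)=-1232 / 5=-246.40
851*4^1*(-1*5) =-17020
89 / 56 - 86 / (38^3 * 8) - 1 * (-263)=406518911 / 1536416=264.59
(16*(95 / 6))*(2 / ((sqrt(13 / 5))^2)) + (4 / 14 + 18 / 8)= 215569 / 1092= 197.41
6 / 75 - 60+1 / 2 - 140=-9971 / 50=-199.42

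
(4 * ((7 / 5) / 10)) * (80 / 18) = 112 / 45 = 2.49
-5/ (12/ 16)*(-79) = 1580/ 3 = 526.67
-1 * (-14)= 14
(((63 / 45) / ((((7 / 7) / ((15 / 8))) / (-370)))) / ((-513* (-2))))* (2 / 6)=-1295 / 4104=-0.32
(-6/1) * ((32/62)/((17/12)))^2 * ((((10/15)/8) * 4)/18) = -4096/277729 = -0.01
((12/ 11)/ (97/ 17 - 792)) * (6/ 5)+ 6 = 4409886/ 735185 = 6.00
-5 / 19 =-0.26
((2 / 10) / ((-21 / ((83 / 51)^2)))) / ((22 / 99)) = -6889 / 60690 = -0.11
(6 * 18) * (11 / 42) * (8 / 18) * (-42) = -528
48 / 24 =2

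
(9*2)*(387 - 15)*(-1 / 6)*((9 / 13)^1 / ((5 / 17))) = -170748 / 65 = -2626.89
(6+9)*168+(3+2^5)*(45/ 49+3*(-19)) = 3900/ 7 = 557.14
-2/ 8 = -0.25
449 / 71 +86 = 6555 / 71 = 92.32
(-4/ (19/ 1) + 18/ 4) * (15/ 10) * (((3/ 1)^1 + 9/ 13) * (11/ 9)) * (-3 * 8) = -172128/ 247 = -696.87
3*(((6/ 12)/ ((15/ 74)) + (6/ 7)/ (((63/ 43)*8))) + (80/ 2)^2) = 4711467/ 980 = 4807.62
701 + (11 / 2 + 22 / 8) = 2837 / 4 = 709.25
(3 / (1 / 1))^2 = 9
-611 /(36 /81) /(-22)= 5499 /88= 62.49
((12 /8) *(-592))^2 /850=394272 /425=927.70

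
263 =263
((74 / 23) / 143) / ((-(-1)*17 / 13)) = 74 / 4301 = 0.02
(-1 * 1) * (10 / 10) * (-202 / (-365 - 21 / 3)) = -101 / 186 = -0.54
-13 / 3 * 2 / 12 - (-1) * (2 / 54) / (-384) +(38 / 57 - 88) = -912961 / 10368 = -88.06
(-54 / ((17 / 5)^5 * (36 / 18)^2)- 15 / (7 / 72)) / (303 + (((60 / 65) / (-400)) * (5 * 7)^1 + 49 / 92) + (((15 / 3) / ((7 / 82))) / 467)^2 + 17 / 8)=-28003671340302867300 / 55455984323204283523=-0.50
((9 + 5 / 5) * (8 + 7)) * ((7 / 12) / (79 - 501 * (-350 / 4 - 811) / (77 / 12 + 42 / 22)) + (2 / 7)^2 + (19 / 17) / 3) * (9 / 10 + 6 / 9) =21162969547305 / 198275401436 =106.74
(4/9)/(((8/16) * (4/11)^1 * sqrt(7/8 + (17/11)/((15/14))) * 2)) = 22 * sqrt(1009470)/27531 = 0.80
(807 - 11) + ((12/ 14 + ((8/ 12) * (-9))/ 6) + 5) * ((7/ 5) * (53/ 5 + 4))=22382/ 25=895.28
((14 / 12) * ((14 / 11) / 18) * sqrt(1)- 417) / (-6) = 247649 / 3564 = 69.49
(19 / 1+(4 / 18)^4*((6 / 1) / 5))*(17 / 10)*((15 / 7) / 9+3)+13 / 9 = 121765141 / 1148175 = 106.05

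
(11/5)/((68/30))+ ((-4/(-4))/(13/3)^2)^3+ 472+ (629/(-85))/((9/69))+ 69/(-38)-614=-4667318045017/23385889605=-199.58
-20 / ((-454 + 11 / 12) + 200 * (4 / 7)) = 0.06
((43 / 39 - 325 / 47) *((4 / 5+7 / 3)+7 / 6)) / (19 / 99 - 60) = 7559013 / 18088655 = 0.42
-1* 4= -4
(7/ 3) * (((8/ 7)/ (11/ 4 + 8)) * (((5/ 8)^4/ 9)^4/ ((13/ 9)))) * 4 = 152587890625/ 2688378497679753216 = 0.00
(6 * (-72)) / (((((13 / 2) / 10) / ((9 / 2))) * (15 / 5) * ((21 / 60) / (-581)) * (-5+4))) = -21513600 / 13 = -1654892.31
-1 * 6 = -6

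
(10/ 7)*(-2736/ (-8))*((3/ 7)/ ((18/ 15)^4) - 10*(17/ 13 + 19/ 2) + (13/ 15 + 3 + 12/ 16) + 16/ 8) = -378145657/ 7644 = -49469.60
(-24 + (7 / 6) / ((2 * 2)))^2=323761 / 576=562.09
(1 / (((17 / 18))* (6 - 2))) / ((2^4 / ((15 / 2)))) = 135 / 1088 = 0.12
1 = 1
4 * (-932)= -3728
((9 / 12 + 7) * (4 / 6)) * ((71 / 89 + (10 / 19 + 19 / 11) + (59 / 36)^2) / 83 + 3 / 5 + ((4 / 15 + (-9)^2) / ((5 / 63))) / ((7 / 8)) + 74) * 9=1930450806948343 / 33347872800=57888.27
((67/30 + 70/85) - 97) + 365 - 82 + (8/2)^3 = 129059/510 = 253.06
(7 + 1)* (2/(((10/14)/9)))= 1008/5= 201.60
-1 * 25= -25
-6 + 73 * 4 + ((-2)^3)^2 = 350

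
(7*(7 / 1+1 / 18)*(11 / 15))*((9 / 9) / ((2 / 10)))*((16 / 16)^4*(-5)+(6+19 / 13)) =156464 / 351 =445.77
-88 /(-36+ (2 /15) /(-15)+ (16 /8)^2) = 9900 /3601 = 2.75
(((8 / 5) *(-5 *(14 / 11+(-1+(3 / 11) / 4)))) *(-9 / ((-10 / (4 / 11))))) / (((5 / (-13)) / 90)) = 25272 / 121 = 208.86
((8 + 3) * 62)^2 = 465124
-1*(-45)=45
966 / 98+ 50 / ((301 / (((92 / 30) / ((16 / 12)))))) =3082 / 301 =10.24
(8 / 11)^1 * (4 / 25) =32 / 275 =0.12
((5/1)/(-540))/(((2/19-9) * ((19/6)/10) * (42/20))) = 50/31941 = 0.00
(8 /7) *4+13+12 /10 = 657 /35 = 18.77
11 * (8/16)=11/2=5.50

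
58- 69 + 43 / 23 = -210 / 23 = -9.13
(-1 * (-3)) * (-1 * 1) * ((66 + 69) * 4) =-1620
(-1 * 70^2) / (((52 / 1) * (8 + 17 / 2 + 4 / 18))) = -3150 / 559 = -5.64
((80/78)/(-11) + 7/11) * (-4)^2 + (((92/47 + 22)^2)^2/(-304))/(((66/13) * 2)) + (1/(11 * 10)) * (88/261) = -6784382549955403/69207246905940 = -98.03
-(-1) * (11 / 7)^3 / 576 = 1331 / 197568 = 0.01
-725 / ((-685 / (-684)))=-723.94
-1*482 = -482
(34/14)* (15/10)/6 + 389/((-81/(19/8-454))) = 9840953/4536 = 2169.52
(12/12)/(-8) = -1/8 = -0.12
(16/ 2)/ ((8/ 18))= 18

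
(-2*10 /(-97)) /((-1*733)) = -20 /71101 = -0.00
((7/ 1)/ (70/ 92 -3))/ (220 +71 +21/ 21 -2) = -161/ 14935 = -0.01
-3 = -3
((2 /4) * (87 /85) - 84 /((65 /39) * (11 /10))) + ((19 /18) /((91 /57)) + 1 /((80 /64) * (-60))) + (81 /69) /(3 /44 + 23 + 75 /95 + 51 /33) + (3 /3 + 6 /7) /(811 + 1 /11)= -9189601838722947 /205998339697150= -44.61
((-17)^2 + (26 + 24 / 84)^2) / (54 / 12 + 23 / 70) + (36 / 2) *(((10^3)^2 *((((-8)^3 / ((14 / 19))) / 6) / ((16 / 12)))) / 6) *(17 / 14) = -2620174319405 / 8281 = -316407960.32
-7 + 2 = -5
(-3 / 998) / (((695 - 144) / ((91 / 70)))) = -39 / 5498980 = -0.00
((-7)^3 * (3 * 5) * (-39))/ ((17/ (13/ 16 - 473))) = -1515948525/ 272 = -5573340.17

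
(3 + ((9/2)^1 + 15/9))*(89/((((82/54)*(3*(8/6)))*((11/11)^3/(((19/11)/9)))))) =8455/328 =25.78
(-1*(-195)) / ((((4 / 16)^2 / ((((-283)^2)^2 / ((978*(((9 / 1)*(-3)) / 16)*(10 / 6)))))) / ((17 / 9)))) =-181446245189248 / 13203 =-13742804301.24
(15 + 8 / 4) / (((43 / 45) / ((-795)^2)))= 11244165.70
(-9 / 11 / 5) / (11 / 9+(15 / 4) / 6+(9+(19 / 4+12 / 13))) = -8424 / 850465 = -0.01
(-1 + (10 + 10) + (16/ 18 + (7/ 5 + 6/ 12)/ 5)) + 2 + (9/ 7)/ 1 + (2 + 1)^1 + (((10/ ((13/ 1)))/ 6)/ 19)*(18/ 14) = 20667559/ 778050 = 26.56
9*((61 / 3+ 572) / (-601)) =-8.87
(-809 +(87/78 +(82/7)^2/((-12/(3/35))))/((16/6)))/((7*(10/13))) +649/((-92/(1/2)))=-6792897939/44178400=-153.76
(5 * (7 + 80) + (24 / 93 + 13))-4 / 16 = 55553 / 124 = 448.01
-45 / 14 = -3.21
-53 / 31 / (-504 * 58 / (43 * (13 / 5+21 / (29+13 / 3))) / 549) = 44903137 / 10068800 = 4.46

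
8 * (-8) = -64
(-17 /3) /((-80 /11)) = 0.78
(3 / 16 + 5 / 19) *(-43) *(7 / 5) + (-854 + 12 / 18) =-880.46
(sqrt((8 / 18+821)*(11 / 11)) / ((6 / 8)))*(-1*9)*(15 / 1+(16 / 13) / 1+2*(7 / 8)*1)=-935*sqrt(7393) / 13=-6184.13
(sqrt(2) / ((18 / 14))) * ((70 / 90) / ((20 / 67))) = 3283 * sqrt(2) / 1620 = 2.87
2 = 2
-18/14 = -9/7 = -1.29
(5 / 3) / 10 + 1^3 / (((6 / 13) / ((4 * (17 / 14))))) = 449 / 42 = 10.69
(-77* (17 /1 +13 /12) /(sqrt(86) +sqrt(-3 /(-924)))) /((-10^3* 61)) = 1286593 /(366000* (sqrt(77) +154* sqrt(86))) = 0.00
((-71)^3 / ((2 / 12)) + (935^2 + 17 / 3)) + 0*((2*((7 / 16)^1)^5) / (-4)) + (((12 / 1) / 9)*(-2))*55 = -1273382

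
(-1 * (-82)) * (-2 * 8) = -1312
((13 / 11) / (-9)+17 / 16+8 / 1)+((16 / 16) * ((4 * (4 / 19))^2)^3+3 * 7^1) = 2257067374235 / 74520675504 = 30.29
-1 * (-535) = 535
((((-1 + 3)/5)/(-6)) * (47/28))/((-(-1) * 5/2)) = -47/1050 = -0.04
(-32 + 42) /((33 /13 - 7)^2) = 845 /1682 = 0.50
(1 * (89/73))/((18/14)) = 623/657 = 0.95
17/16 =1.06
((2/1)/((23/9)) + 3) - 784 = -17945/23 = -780.22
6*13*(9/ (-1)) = -702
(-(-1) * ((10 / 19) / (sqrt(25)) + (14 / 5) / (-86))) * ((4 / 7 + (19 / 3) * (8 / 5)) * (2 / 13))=222552 / 1858675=0.12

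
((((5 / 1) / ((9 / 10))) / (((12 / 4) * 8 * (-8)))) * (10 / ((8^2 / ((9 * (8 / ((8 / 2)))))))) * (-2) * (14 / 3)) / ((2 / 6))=875 / 384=2.28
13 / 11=1.18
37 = 37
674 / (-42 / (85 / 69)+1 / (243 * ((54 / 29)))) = -751759380 / 38025091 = -19.77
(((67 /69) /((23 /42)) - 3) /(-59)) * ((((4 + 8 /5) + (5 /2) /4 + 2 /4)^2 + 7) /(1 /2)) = 919171 /423200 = 2.17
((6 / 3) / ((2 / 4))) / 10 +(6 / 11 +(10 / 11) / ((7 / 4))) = 564 / 385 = 1.46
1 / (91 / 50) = 50 / 91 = 0.55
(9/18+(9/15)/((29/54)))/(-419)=-469/121510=-0.00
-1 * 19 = -19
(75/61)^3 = 421875/226981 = 1.86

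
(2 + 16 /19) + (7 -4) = 111 /19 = 5.84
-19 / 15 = -1.27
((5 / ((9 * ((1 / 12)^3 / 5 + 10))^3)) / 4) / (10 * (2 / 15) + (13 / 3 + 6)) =663552000 / 4514964573974407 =0.00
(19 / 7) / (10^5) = 19 / 700000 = 0.00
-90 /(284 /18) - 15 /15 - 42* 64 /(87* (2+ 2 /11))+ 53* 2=85.13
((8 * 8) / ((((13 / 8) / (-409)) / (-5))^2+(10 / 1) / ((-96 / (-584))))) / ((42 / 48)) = 411109785600 / 341922367549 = 1.20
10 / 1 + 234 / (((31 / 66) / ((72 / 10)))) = 557534 / 155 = 3596.99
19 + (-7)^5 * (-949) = 15949862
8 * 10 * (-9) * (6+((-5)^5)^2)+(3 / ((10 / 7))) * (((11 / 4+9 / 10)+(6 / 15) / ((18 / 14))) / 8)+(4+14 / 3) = -33750020689409 / 4800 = -7031254310.29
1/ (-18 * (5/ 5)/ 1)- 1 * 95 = -1711/ 18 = -95.06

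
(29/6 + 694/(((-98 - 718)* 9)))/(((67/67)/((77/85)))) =1339877/312120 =4.29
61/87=0.70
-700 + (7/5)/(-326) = -1141007/1630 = -700.00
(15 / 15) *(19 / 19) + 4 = 5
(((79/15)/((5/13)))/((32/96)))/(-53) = -1027/1325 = -0.78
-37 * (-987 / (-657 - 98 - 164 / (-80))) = -19740 / 407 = -48.50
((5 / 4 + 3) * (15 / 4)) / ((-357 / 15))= -75 / 112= -0.67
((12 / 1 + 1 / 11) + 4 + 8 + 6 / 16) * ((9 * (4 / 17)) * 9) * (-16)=-1395144 / 187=-7460.66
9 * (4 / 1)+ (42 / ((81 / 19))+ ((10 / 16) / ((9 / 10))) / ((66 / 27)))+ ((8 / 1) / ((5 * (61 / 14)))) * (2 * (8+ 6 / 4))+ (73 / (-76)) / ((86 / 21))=52.88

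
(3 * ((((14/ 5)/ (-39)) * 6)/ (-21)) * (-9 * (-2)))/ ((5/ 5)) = 72/ 65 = 1.11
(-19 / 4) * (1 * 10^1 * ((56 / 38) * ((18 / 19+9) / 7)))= -1890 / 19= -99.47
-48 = -48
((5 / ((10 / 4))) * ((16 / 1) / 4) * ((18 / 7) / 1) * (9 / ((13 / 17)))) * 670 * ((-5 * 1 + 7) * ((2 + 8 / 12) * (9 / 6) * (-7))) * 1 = -118091520 / 13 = -9083963.08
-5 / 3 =-1.67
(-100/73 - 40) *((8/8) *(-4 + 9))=-15100/73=-206.85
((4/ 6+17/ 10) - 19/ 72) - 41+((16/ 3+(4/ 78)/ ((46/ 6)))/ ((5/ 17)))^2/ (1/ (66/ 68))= 9045429877/ 32184360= 281.05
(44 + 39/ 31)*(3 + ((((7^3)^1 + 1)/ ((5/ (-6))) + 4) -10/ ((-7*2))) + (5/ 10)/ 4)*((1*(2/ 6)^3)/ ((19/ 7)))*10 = -159084767/ 63612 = -2500.86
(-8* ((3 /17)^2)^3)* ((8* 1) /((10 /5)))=-23328 /24137569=-0.00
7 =7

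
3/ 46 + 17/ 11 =1.61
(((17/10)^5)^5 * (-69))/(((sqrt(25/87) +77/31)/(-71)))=5870865697641308850423175644756326235567/4917980000000000000000000000000 - 27167761849064125147502380204126901523 * sqrt(87)/983596000000000000000000000000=936125326.60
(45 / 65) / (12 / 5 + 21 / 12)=180 / 1079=0.17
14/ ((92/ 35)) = 245/ 46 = 5.33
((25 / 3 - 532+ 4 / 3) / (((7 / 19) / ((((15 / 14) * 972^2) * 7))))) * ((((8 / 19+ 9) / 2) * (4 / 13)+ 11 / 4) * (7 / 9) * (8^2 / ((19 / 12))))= -327599846115840 / 247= -1326315166460.89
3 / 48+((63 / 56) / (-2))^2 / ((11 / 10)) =493 / 1408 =0.35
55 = 55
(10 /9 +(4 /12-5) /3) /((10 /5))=-2 /9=-0.22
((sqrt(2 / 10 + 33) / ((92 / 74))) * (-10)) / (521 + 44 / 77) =-259 * sqrt(830) / 83973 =-0.09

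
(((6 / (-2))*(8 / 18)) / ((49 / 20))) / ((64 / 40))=-50 / 147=-0.34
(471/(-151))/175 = -471/26425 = -0.02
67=67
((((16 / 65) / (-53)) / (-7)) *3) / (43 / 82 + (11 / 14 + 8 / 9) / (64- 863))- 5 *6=-6961805007 / 232089650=-30.00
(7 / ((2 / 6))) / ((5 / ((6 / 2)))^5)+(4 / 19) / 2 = 103207 / 59375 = 1.74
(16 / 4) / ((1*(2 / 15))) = 30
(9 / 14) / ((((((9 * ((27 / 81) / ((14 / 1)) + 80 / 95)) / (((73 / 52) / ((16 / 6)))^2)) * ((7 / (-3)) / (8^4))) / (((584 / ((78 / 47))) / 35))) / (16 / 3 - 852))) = 25412432824512 / 74388223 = 341619.03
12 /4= 3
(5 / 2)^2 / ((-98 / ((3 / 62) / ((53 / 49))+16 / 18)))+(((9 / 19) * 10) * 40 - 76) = 24981410023 / 220267152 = 113.41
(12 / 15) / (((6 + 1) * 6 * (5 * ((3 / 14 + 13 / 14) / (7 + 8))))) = 0.05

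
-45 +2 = -43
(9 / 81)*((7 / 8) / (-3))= -0.03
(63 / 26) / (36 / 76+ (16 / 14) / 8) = 8379 / 2132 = 3.93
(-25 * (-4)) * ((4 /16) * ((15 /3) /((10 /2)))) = 25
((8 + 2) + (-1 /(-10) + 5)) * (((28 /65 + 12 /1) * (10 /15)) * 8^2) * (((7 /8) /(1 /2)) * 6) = 27329792 /325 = 84091.67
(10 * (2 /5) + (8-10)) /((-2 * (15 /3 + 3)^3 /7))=-7 /512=-0.01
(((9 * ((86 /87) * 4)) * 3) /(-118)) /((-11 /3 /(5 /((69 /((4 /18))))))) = 1720 /432883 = 0.00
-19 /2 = -9.50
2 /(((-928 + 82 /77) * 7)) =-0.00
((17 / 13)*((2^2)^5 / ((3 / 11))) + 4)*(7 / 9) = 1341508 / 351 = 3821.96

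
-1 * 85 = -85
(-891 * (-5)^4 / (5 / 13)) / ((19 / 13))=-18822375 / 19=-990651.32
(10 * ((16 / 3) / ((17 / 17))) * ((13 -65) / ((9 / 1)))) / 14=-4160 / 189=-22.01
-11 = -11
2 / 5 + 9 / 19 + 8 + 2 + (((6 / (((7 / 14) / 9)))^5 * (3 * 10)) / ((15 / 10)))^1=27917233460233 / 95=293865615370.87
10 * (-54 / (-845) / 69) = 36 / 3887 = 0.01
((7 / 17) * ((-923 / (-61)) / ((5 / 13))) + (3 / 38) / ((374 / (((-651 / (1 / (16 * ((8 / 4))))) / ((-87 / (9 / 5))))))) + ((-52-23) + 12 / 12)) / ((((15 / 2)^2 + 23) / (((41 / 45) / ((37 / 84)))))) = -111040947472 / 73719779353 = -1.51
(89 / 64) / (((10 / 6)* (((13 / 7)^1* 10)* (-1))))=-1869 / 41600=-0.04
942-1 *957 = -15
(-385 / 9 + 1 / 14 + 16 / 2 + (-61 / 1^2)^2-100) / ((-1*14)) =-451873 / 1764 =-256.16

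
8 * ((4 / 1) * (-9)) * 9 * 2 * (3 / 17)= -15552 / 17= -914.82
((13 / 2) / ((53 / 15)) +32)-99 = -65.16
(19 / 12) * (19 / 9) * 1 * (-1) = -361 / 108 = -3.34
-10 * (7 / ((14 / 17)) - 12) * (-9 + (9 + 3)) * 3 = 315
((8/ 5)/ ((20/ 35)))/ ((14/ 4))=4/ 5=0.80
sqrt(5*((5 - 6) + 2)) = sqrt(5) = 2.24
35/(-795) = -7/159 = -0.04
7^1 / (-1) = -7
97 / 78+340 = 26617 / 78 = 341.24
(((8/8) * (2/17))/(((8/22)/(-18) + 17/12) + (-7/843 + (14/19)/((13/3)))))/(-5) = -54970344/3640331975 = -0.02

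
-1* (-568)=568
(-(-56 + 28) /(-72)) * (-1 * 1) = 7 /18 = 0.39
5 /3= 1.67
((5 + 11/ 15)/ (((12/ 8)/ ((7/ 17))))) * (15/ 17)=1204/ 867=1.39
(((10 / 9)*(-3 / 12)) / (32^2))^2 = 25 / 339738624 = 0.00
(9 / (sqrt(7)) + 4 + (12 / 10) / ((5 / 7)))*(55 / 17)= 495*sqrt(7) / 119 + 1562 / 85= 29.38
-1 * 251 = -251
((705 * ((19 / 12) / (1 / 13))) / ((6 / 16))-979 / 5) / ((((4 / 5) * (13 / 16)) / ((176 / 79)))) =406569152 / 3081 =131960.13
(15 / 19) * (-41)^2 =25215 / 19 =1327.11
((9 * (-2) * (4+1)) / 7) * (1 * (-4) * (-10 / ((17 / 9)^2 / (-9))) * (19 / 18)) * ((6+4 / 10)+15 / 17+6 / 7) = 2683215720 / 240737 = 11145.84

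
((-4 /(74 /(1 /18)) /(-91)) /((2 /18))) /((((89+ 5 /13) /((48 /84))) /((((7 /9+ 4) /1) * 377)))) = 32422 /9480177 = 0.00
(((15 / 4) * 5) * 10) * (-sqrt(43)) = -375 * sqrt(43) / 2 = -1229.52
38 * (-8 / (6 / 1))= -152 / 3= -50.67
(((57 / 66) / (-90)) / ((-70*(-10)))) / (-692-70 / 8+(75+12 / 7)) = 19 / 864913500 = 0.00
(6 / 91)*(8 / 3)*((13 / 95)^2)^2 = 35152 / 570154375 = 0.00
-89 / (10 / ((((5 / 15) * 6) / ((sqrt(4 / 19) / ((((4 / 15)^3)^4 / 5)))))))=-746586112 * sqrt(19) / 3243658447265625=-0.00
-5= -5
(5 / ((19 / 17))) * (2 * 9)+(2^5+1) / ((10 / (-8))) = 54.13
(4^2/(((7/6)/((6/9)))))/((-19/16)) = -7.70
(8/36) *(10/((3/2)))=40/27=1.48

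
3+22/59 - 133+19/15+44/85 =-384679/3009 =-127.84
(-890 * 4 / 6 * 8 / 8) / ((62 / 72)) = -21360 / 31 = -689.03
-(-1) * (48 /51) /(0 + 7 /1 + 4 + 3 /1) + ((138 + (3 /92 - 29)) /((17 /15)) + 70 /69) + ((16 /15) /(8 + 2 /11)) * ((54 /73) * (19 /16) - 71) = 47551040497 /539462700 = 88.15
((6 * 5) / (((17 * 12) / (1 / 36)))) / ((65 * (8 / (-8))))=-1 / 15912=-0.00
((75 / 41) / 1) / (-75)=-1 / 41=-0.02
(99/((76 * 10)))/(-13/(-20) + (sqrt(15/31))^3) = 38341017/140017802 - 460350 * sqrt(465)/70008901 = 0.13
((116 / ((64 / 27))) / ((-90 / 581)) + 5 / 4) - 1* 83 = -63627 / 160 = -397.67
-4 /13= -0.31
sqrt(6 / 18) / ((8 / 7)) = 7 * sqrt(3) / 24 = 0.51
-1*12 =-12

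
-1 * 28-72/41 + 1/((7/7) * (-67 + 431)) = -444039/14924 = -29.75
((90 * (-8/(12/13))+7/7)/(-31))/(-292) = -779/9052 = -0.09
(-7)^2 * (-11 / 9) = -539 / 9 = -59.89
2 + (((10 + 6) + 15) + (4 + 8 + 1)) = 46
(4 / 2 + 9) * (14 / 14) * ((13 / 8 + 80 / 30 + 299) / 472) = 80069 / 11328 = 7.07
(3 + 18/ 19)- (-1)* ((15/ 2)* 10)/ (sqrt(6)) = 75/ 19 + 25* sqrt(6)/ 2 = 34.57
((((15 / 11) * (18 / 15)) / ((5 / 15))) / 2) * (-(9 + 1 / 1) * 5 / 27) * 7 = -350 / 11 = -31.82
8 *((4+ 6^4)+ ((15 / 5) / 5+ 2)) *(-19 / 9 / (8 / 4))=-164996 / 15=-10999.73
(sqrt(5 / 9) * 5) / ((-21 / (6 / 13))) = -10 * sqrt(5) / 273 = -0.08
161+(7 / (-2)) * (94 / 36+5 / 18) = 1358 / 9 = 150.89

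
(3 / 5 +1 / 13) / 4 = 11 / 65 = 0.17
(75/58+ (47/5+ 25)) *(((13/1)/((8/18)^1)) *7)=8477469/1160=7308.16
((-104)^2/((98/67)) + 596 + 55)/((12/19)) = 7490465/588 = 12738.89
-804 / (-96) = 67 / 8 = 8.38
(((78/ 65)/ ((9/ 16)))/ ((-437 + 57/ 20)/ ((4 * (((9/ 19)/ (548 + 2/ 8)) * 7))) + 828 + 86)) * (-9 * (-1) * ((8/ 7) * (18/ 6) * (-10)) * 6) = 26542080/ 114456107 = 0.23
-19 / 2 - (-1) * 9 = -1 / 2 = -0.50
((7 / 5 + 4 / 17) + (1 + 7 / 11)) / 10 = 0.33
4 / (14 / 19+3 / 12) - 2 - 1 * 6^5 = -583046 / 75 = -7773.95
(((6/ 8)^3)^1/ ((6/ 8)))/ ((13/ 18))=81/ 104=0.78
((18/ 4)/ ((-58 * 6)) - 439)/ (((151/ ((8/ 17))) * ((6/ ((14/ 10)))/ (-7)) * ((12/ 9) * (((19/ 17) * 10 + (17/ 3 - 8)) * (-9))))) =-4990699/ 236991480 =-0.02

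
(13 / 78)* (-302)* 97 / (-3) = 14647 / 9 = 1627.44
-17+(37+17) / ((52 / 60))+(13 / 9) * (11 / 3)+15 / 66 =392519 / 7722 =50.83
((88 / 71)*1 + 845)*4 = 240332 / 71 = 3384.96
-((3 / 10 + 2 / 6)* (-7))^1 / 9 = 133 / 270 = 0.49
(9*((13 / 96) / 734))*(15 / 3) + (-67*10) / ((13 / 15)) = -236051865 / 305344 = -773.07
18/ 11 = 1.64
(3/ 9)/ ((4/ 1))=1/ 12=0.08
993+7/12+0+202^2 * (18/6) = 1480867/12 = 123405.58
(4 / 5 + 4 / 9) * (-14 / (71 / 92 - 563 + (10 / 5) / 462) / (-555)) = -5553856 / 99470288475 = -0.00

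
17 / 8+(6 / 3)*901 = 14433 / 8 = 1804.12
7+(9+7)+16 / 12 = 73 / 3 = 24.33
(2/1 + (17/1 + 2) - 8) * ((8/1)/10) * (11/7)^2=6292/245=25.68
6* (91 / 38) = 273 / 19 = 14.37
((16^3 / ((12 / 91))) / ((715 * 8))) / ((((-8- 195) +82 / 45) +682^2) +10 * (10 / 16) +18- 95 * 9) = 0.00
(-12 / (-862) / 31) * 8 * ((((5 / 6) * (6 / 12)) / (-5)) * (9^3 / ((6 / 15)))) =-7290 / 13361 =-0.55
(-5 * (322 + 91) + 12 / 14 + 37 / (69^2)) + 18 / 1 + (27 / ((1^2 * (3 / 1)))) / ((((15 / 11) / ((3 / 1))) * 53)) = -18067459787 / 8831655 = -2045.76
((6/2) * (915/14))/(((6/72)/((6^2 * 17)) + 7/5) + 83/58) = 69.25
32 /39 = 0.82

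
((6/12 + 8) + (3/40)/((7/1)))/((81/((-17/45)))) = -40511/1020600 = -0.04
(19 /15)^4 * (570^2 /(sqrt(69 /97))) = 188183524 * sqrt(6693) /15525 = 991654.53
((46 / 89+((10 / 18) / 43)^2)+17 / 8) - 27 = -2597425967 / 106635528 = -24.36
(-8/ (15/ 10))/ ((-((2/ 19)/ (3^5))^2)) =28422252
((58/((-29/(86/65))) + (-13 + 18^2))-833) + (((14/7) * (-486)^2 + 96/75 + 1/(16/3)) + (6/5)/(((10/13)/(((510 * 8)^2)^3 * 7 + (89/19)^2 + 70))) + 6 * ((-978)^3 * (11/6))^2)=94590230636737714622720737623/1877200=50388999913028827308076.25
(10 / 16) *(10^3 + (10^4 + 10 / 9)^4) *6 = 82048956075458213750 / 2187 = 37516669444653961.48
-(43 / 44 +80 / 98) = -3867 / 2156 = -1.79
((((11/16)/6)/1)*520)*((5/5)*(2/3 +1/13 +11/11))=935/9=103.89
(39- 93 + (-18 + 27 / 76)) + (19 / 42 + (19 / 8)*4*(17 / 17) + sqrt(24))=-98461 / 1596 + 2*sqrt(6)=-56.79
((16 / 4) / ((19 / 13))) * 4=10.95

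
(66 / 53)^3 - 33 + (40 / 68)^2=-1321865905 / 43025453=-30.72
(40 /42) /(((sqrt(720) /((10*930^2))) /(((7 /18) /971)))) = 480500*sqrt(5) /8739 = 122.95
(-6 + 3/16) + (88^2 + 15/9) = 371513/48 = 7739.85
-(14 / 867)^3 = -2744 / 651714363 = -0.00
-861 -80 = -941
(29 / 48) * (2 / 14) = 29 / 336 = 0.09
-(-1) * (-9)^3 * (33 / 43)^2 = -793881 / 1849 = -429.36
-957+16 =-941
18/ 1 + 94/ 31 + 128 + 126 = 8526/ 31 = 275.03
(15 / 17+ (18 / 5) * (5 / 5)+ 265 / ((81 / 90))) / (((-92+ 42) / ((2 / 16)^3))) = -228679 / 19584000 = -0.01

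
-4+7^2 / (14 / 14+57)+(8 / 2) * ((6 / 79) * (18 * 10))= 236103 / 4582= 51.53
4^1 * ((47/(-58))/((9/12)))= -376/87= -4.32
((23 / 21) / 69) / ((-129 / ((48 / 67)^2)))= -256 / 4053567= -0.00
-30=-30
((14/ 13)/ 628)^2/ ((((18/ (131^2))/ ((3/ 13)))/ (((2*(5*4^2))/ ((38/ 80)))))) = 672711200/ 3086769621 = 0.22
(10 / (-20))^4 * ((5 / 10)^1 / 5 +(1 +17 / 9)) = 269 / 1440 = 0.19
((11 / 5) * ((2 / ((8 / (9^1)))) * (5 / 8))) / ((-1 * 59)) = -99 / 1888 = -0.05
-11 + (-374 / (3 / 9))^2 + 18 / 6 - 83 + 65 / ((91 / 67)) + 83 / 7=8811969 / 7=1258852.71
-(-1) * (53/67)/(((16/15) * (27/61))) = 16165/9648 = 1.68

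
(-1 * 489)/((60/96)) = -3912/5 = -782.40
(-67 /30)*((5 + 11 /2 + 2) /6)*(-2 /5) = 67 /36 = 1.86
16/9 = 1.78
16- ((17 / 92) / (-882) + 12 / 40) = 6369889 / 405720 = 15.70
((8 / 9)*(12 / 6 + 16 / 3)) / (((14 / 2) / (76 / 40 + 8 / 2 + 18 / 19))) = 114488 / 17955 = 6.38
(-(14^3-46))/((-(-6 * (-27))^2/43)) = 58007/13122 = 4.42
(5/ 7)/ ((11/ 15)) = 75/ 77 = 0.97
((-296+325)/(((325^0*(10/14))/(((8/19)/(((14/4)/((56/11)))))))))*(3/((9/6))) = 51968/1045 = 49.73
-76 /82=-38 /41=-0.93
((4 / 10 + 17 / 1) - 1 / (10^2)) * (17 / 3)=29563 / 300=98.54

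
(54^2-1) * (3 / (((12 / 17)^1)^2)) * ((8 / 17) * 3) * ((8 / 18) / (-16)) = -49555 / 72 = -688.26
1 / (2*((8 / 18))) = 9 / 8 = 1.12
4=4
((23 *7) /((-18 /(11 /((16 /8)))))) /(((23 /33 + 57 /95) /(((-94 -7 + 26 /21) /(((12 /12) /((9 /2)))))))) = 29151925 /1712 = 17027.99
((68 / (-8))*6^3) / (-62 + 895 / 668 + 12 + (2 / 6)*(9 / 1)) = 136272 / 3389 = 40.21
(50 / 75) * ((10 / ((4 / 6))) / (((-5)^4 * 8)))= 1 / 500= 0.00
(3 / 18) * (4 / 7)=2 / 21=0.10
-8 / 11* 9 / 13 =-72 / 143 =-0.50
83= 83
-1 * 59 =-59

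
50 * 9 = 450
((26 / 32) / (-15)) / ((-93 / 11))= 143 / 22320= 0.01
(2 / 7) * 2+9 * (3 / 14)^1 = 5 / 2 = 2.50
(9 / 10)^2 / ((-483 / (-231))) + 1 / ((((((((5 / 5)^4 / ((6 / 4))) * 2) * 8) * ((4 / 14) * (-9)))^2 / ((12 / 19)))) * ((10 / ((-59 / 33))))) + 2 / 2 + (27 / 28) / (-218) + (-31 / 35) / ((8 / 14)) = -282553669259 / 1690095052800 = -0.17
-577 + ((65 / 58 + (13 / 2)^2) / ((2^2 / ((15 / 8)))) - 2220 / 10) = -2890423 / 3712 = -778.67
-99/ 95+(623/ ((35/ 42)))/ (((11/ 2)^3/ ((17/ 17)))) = 436407/ 126445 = 3.45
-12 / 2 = -6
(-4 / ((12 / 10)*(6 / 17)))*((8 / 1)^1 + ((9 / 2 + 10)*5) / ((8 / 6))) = -42415 / 72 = -589.10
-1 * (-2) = 2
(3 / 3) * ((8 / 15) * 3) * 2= 3.20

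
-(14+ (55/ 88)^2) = -14.39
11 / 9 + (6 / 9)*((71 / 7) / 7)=965 / 441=2.19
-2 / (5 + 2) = -2 / 7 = -0.29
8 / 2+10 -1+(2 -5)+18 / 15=56 / 5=11.20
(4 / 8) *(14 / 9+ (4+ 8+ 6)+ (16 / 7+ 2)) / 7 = 751 / 441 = 1.70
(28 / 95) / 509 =28 / 48355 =0.00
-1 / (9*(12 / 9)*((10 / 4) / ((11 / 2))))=-11 / 60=-0.18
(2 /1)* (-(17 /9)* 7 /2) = -119 /9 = -13.22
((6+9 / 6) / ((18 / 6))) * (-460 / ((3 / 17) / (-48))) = 312800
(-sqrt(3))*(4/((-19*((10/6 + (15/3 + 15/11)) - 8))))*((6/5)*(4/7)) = 3168*sqrt(3)/665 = 8.25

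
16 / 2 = 8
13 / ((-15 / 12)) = -52 / 5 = -10.40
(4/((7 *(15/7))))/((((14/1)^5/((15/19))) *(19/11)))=11/48538616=0.00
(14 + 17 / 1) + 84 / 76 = 610 / 19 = 32.11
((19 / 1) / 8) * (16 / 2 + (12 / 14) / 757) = 402781 / 21196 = 19.00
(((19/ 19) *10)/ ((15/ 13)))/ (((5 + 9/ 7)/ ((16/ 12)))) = 182/ 99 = 1.84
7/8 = 0.88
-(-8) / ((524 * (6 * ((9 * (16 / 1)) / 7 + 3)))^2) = 49 / 33638992200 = 0.00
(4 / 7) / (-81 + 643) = 2 / 1967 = 0.00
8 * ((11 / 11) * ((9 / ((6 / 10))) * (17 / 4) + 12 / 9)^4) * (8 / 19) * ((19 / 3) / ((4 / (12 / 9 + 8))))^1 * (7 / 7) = 2604366950647 / 2916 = 893129955.64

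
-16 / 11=-1.45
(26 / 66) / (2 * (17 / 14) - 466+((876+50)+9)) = 91 / 108900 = 0.00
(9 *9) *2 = 162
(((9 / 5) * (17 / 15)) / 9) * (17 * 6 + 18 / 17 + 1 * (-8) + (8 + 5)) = 1837 / 75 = 24.49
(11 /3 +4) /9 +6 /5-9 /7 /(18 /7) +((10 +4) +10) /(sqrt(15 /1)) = 419 /270 +8 * sqrt(15) /5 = 7.75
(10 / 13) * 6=60 / 13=4.62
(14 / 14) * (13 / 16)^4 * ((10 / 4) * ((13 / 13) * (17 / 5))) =485537 / 131072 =3.70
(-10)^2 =100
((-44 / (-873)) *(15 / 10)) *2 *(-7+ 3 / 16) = -1199 / 1164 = -1.03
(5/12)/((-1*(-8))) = 0.05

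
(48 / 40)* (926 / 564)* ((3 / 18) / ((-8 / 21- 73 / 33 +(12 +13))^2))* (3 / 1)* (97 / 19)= 2396495871 / 239243415680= 0.01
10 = 10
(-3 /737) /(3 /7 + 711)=-7 /1223420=-0.00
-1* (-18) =18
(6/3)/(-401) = -2/401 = -0.00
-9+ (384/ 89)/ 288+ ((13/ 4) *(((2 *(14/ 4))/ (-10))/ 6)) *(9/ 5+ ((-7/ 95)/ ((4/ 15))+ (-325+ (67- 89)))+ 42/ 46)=7570873339/ 62228800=121.66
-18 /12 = -3 /2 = -1.50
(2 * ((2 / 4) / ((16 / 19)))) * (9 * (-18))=-1539 / 8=-192.38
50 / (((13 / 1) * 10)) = 5 / 13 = 0.38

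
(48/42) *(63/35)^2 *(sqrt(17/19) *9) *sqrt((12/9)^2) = 7776 *sqrt(323)/3325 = 42.03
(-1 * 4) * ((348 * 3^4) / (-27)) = 4176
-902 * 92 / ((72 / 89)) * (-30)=9231970 / 3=3077323.33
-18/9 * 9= -18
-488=-488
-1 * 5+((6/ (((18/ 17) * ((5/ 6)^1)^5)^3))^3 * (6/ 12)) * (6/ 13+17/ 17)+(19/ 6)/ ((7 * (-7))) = 37489731272584101322898945790181052004127/ 108627773443004116415977478027343750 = 345121.05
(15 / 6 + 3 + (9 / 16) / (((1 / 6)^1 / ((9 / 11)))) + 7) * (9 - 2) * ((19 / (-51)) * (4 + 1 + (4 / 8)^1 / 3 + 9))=-563.82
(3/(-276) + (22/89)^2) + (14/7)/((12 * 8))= 0.07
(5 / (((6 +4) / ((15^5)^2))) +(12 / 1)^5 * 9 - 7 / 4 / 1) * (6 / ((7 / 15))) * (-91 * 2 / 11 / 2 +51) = 12196250491987125 / 77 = 158392863532300.32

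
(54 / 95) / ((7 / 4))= 216 / 665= 0.32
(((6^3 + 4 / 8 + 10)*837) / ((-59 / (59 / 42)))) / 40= -126387 / 1120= -112.85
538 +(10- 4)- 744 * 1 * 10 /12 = -76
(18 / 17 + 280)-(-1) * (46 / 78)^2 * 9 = 816475 / 2873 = 284.19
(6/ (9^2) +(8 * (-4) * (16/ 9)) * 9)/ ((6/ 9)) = -6911/ 9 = -767.89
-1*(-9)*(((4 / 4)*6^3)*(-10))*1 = -19440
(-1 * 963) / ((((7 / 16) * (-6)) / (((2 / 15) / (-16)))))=-107 / 35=-3.06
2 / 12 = 1 / 6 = 0.17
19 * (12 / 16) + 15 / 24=119 / 8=14.88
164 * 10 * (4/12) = 1640/3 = 546.67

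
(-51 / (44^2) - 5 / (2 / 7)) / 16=-33931 / 30976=-1.10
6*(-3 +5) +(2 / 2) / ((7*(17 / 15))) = 1443 / 119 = 12.13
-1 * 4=-4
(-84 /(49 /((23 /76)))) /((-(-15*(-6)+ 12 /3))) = 69 /12502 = 0.01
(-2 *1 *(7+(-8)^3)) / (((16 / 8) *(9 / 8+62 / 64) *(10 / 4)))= 6464 / 67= 96.48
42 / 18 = 7 / 3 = 2.33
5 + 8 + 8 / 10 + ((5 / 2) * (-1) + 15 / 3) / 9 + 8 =1987 / 90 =22.08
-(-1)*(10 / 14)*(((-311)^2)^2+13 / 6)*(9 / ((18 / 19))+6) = 8700105214145 / 84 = 103572681120.77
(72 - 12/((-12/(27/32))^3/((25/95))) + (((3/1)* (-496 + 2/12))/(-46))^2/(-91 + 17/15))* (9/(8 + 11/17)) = 781030364157891/12431030484992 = 62.83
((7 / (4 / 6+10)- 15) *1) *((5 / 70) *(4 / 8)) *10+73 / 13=2869 / 5824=0.49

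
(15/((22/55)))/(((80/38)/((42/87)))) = 1995/232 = 8.60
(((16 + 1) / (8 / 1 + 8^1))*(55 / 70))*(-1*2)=-187 / 112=-1.67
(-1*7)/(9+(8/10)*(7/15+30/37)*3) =-6475/11161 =-0.58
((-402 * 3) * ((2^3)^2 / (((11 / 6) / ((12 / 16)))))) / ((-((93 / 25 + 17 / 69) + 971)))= 599140800 / 18499987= 32.39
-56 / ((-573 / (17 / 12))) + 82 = 82.14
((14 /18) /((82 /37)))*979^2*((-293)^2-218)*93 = 658958185744859 /246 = 2678691811970.97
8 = 8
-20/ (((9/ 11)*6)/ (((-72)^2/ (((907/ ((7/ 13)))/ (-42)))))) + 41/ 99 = 527.03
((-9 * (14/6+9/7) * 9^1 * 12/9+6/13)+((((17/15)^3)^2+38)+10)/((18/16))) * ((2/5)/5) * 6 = -12905455774072/77741015625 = -166.01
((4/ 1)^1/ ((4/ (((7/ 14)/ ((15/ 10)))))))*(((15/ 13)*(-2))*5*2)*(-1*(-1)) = -100/ 13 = -7.69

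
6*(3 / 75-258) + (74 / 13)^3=-74880118 / 54925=-1363.32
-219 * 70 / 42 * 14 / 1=-5110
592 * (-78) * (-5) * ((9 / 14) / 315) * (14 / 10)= 23088 / 35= 659.66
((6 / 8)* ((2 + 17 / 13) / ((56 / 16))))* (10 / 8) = 645 / 728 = 0.89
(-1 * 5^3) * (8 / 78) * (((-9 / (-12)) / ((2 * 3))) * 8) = -500 / 39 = -12.82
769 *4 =3076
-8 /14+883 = 6177 /7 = 882.43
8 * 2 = 16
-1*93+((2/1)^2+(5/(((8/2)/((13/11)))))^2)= -86.82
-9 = -9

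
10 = 10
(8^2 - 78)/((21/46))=-92/3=-30.67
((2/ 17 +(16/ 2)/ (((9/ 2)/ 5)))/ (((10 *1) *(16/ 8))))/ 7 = 689/ 10710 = 0.06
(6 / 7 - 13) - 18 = -211 / 7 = -30.14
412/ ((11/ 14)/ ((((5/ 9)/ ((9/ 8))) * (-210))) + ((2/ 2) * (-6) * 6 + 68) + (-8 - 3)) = 16150400/ 822903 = 19.63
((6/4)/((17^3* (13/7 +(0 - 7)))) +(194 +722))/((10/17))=21601477/13872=1557.20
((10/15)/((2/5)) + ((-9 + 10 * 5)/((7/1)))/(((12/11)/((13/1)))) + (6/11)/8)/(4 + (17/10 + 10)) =55080/12089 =4.56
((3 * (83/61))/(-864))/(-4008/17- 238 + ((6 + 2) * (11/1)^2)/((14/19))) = -9877/1755991872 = -0.00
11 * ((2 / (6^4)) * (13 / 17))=143 / 11016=0.01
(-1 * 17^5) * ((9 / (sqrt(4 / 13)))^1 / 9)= -1419857 * sqrt(13) / 2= -2559683.61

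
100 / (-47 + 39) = -25 / 2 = -12.50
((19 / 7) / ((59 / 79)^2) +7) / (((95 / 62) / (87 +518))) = 2169188296 / 462973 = 4685.35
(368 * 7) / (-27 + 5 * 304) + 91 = 138439 / 1493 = 92.73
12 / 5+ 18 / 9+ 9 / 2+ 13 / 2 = 77 / 5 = 15.40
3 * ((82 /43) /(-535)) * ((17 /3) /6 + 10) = -8077 /69015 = -0.12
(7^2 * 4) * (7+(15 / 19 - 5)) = 10388 / 19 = 546.74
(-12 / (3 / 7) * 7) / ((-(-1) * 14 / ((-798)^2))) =-8915256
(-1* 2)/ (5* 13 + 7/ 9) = -9/ 296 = -0.03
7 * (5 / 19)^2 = 175 / 361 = 0.48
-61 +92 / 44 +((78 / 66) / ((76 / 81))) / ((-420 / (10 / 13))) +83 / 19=-638371 / 11704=-54.54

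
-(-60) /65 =12 /13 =0.92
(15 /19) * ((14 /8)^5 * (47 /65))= 9.37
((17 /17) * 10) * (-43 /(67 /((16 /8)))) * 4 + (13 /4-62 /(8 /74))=-166587 /268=-621.59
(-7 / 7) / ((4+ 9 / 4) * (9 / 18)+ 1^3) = -8 / 33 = -0.24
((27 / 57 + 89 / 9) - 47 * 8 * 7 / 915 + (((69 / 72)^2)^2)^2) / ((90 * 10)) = 0.01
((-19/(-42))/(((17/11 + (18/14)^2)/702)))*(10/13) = 76.37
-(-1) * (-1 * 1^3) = -1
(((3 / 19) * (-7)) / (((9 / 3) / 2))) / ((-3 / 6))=28 / 19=1.47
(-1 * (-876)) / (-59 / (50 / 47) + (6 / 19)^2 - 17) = -15811800 / 1306103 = -12.11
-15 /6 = -5 /2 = -2.50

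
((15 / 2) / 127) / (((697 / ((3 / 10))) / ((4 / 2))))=9 / 177038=0.00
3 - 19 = -16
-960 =-960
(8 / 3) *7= 56 / 3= 18.67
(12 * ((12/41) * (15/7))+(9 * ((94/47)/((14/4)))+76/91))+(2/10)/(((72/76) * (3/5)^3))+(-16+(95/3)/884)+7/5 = -25479557/308255220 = -0.08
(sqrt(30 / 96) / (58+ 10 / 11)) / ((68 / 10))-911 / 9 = -911 / 9+ 55* sqrt(5) / 88128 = -101.22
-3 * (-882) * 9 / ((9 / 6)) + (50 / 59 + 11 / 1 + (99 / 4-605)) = 3612593 / 236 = 15307.60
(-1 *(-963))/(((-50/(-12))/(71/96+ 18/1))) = 1732437/400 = 4331.09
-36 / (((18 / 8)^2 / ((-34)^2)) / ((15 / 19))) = -369920 / 57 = -6489.82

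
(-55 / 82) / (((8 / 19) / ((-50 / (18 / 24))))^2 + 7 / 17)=-210959375 / 129521296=-1.63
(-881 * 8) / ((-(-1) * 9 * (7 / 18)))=-14096 / 7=-2013.71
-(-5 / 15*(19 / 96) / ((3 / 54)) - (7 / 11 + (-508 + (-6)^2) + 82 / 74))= -3054571 / 6512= -469.07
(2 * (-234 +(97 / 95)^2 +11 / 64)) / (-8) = 134456949 / 2310400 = 58.20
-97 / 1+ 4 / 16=-387 / 4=-96.75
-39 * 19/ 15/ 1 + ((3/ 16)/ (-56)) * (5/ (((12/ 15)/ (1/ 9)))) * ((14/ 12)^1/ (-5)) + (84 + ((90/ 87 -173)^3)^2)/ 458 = 354420377390392874397379477/ 6276766026654720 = 56465443491.97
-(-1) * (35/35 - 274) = -273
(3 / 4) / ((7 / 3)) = 9 / 28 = 0.32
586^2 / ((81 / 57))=6524524 / 27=241649.04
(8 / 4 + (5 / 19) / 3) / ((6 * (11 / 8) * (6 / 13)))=3094 / 5643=0.55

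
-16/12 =-1.33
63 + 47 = 110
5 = 5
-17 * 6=-102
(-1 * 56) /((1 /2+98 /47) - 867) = 0.06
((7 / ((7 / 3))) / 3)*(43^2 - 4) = 1845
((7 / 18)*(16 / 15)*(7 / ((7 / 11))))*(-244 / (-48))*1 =23.20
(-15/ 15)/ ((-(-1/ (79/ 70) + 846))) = 79/ 66764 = 0.00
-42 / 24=-7 / 4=-1.75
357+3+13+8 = 381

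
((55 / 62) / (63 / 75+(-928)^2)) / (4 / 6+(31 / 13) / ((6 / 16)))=53625 / 365745201548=0.00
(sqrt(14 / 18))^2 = 7 / 9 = 0.78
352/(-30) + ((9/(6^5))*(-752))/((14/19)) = -48817/3780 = -12.91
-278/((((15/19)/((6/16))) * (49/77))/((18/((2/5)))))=-261459/28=-9337.82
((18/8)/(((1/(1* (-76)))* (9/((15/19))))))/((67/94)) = -1410/67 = -21.04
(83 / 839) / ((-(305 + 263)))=-83 / 476552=-0.00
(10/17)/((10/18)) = 1.06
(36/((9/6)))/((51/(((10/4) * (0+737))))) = 867.06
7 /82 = 0.09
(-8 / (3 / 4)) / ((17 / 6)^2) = -384 / 289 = -1.33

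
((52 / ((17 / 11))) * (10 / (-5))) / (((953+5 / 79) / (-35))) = 112970 / 45713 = 2.47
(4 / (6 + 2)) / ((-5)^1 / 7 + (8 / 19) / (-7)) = -133 / 206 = -0.65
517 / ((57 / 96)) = 16544 / 19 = 870.74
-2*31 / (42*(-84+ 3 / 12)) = 124 / 7035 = 0.02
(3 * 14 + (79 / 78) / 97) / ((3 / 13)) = 317851 / 1746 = 182.05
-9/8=-1.12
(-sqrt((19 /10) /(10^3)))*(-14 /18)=7*sqrt(19) /900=0.03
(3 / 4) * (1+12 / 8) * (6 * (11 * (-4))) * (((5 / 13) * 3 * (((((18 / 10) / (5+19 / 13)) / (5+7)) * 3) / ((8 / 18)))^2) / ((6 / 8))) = -18.70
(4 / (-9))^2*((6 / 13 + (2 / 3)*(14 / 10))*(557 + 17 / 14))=1133696 / 7371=153.80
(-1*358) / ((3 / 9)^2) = -3222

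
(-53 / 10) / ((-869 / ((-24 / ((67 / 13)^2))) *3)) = -35828 / 19504705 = -0.00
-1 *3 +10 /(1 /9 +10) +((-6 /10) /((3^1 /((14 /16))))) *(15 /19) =-29727 /13832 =-2.15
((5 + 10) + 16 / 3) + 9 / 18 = 125 / 6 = 20.83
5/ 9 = 0.56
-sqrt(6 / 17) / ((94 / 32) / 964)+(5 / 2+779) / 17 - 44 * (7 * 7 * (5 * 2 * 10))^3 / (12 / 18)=-264004355998437 / 34 - 15424 * sqrt(102) / 799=-7764834000148.99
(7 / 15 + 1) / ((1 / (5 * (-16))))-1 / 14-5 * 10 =-7031 / 42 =-167.40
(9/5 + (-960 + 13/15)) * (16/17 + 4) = -80416/17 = -4730.35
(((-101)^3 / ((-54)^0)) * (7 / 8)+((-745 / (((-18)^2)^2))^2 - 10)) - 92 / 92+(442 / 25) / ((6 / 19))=-248353652484714167 / 275499014400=-901468.39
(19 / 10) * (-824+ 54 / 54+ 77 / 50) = -1560.77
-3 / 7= -0.43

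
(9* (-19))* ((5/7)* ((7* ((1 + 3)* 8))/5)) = -5472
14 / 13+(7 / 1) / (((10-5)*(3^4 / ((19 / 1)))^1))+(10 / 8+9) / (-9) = 5611 / 21060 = 0.27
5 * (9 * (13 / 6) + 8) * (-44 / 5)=-1210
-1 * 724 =-724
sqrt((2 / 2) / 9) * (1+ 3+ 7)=11 / 3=3.67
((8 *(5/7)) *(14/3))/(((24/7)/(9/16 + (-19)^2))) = 202475/72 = 2812.15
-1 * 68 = -68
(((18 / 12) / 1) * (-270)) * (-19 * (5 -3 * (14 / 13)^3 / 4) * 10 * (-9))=-6182393850 / 2197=-2814016.32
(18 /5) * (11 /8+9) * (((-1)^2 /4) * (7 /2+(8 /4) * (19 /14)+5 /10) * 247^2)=2141964981 /560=3824937.47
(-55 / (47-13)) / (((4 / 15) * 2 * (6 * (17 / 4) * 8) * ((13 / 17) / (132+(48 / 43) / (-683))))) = -266520375 / 103848784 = -2.57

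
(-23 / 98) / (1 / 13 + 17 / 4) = -598 / 11025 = -0.05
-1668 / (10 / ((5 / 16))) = -417 / 8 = -52.12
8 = 8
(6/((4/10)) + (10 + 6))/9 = 31/9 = 3.44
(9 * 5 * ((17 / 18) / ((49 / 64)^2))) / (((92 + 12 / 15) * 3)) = 54400 / 208887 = 0.26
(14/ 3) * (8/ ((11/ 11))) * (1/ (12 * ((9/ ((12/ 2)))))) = 56/ 27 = 2.07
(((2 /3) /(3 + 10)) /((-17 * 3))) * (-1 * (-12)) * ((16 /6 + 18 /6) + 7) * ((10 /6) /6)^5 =-59375 /234896922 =-0.00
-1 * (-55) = 55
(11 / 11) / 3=1 / 3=0.33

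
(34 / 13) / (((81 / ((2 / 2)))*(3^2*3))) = 34 / 28431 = 0.00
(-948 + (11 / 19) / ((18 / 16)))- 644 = -272144 / 171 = -1591.49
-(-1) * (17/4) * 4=17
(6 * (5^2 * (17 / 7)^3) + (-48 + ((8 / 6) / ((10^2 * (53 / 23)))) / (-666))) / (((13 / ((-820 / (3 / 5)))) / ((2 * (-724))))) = 226474505949597296 / 708272019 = 319756392.85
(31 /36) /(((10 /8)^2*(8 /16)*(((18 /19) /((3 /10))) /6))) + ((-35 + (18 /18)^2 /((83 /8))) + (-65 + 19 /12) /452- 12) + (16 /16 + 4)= -6744387341 /168822000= -39.95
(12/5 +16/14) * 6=744/35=21.26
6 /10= 3 /5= 0.60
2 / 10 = 1 / 5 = 0.20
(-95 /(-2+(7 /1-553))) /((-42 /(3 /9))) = -95 /69048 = -0.00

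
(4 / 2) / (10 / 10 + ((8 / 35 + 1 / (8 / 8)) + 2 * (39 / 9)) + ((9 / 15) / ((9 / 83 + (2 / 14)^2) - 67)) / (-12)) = 25383400 / 138288583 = 0.18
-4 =-4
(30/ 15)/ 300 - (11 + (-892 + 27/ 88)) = 5812619/ 6600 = 880.70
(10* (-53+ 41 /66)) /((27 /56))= -967960 /891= -1086.37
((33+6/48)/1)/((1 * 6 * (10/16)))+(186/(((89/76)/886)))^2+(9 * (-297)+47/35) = 32941225581975607/1663410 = 19803431253.86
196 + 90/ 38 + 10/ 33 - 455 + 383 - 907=-489266/ 627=-780.33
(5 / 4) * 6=15 / 2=7.50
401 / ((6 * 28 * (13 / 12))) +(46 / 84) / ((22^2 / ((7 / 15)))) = 8735873 / 3963960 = 2.20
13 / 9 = 1.44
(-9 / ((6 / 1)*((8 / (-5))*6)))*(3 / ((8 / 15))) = 225 / 256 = 0.88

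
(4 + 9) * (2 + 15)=221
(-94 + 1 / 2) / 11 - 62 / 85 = -1569 / 170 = -9.23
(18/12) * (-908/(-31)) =1362/31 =43.94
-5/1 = -5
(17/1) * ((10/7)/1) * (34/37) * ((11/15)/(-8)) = -3179/1554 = -2.05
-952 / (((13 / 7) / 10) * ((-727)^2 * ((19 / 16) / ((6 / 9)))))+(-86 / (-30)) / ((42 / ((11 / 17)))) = 54135617999 / 1398154760730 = 0.04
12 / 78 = 2 / 13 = 0.15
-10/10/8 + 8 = 63/8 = 7.88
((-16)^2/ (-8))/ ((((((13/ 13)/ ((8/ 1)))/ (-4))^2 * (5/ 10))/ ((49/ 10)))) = -1605632/ 5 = -321126.40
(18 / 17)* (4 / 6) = 12 / 17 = 0.71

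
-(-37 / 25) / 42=37 / 1050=0.04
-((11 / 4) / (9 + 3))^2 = -121 / 2304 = -0.05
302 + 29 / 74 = 22377 / 74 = 302.39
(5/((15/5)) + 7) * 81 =702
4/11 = 0.36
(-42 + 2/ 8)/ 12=-167/ 48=-3.48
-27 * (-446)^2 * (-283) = 1519917156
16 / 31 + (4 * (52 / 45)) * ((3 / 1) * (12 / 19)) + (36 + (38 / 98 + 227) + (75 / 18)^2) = 1506663113 / 5194980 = 290.02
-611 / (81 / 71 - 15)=43381 / 984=44.09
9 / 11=0.82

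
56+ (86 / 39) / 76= 83035 / 1482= 56.03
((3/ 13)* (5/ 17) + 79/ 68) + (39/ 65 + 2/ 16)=17279/ 8840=1.95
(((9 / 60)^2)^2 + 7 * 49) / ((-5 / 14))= -384160567 / 400000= -960.40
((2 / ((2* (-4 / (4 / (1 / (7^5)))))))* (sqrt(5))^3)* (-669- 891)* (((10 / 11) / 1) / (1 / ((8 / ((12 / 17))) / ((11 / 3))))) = 44572164000* sqrt(5) / 121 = 823689162.05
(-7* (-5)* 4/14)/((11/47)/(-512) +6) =240640/144373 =1.67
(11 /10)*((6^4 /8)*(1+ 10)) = 9801 /5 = 1960.20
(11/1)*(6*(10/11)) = 60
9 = 9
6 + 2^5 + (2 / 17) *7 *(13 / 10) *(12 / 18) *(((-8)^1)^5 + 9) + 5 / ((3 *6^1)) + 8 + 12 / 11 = -23100229 / 990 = -23333.56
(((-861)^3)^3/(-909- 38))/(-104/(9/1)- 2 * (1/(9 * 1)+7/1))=-2340296442901919061765876069/219704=-10652042943696605713896.32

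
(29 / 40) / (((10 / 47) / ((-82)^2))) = 2291203 / 100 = 22912.03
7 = 7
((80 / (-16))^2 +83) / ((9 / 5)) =60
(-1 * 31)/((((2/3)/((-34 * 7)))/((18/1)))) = 199206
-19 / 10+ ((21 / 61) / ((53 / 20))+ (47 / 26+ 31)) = 6522397 / 210145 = 31.04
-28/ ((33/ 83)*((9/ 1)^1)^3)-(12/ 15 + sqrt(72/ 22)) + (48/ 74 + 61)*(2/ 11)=45895094/ 4450545-6*sqrt(11)/ 11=8.50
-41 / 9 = -4.56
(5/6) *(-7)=-35/6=-5.83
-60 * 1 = -60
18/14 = 9/7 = 1.29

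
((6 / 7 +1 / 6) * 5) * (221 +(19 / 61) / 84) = 243470945 / 215208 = 1131.33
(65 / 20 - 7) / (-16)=0.23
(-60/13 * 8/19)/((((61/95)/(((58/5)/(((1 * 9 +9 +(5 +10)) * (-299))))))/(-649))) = -547520/237107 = -2.31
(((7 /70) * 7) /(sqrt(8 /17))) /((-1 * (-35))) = sqrt(34) /200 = 0.03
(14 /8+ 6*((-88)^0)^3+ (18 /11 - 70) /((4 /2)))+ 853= 36369 /44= 826.57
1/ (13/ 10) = 10/ 13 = 0.77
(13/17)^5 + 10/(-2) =-6727992/1419857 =-4.74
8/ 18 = 4/ 9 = 0.44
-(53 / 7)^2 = -2809 / 49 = -57.33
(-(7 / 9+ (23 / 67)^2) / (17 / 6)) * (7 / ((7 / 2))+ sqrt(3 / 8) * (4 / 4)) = -144736 / 228939-18092 * sqrt(6) / 228939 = -0.83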